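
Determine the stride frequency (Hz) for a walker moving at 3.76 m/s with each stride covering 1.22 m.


f = v / stride_length
f = 3.76 / 1.22
f = 3.0820


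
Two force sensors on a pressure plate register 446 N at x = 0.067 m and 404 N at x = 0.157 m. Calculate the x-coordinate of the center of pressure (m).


COP_x = (F1*x1 + F2*x2) / (F1 + F2)
COP_x = (446*0.067 + 404*0.157) / (446 + 404)
Numerator = 93.3100
Denominator = 850
COP_x = 0.1098


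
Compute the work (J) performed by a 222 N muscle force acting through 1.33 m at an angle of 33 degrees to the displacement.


W = F * d * cos(theta)
theta = 33 deg = 0.5760 rad
cos(theta) = 0.8387
W = 222 * 1.33 * 0.8387
W = 247.6259


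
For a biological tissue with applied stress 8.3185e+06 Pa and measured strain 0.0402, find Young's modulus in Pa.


E = stress / strain
E = 8.3185e+06 / 0.0402
E = 2.0693e+08


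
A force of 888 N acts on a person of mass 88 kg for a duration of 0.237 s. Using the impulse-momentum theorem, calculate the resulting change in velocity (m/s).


J = F * dt = 888 * 0.237 = 210.4560 N*s
delta_v = J / m
delta_v = 210.4560 / 88
delta_v = 2.3915


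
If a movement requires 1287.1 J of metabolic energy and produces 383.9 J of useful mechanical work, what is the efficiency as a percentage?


eta = (W_mech / E_meta) * 100
eta = (383.9 / 1287.1) * 100
ratio = 0.2983
eta = 29.8267


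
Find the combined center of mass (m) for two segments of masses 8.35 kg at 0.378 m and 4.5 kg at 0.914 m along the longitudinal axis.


COM = (m1*x1 + m2*x2) / (m1 + m2)
COM = (8.35*0.378 + 4.5*0.914) / (8.35 + 4.5)
Numerator = 7.2693
Denominator = 12.8500
COM = 0.5657


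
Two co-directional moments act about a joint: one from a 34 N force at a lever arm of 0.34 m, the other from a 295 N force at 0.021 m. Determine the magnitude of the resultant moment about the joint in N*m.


M = F1 * d1 + F2 * d2
M = 34 * 0.34 + 295 * 0.021
M = 11.5600 + 6.1950
M = 17.7550


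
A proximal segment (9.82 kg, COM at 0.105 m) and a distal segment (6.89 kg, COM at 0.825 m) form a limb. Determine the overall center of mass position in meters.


COM = (m1*x1 + m2*x2) / (m1 + m2)
COM = (9.82*0.105 + 6.89*0.825) / (9.82 + 6.89)
Numerator = 6.7153
Denominator = 16.7100
COM = 0.4019


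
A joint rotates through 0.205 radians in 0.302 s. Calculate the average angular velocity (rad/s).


omega = delta_theta / delta_t
omega = 0.205 / 0.302
omega = 0.6788


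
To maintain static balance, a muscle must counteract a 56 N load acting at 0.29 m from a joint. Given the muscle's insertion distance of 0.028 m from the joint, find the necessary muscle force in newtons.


F_muscle = W * d_load / d_muscle
F_muscle = 56 * 0.29 / 0.028
Numerator = 16.2400
F_muscle = 580.0000


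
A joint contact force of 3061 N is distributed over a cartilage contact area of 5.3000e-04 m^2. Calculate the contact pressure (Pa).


P = F / A
P = 3061 / 5.3000e-04
P = 5.7755e+06


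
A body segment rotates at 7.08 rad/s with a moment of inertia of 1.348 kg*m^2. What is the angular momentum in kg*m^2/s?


L = I * omega
L = 1.348 * 7.08
L = 9.5438


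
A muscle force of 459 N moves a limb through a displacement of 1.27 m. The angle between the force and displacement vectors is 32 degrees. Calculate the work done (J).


W = F * d * cos(theta)
theta = 32 deg = 0.5585 rad
cos(theta) = 0.8480
W = 459 * 1.27 * 0.8480
W = 494.3527


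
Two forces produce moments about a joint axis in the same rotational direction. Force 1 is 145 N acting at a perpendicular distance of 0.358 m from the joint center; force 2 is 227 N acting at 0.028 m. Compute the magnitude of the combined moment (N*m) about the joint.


M = F1 * d1 + F2 * d2
M = 145 * 0.358 + 227 * 0.028
M = 51.9100 + 6.3560
M = 58.2660


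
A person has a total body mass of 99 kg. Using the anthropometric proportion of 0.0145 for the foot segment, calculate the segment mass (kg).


m_segment = body_mass * fraction
m_segment = 99 * 0.0145
m_segment = 1.4355


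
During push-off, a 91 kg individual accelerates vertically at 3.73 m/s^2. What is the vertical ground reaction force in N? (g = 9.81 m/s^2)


GRF = m * (g + a)
GRF = 91 * (9.81 + 3.73)
GRF = 91 * 13.5400
GRF = 1232.1400


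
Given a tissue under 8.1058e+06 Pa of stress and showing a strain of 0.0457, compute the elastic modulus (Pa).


E = stress / strain
E = 8.1058e+06 / 0.0457
E = 1.7737e+08


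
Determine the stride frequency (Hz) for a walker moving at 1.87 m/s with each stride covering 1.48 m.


f = v / stride_length
f = 1.87 / 1.48
f = 1.2635


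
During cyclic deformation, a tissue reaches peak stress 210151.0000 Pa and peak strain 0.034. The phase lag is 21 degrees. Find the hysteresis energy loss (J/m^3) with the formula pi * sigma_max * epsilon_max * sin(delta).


E_loss = pi * sigma_max * epsilon_max * sin(delta)
delta = 21 deg = 0.3665 rad
sin(delta) = 0.3584
E_loss = pi * 210151.0000 * 0.034 * 0.3584
E_loss = 8044.3214


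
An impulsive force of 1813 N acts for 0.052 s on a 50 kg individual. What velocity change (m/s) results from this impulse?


J = F * dt = 1813 * 0.052 = 94.2760 N*s
delta_v = J / m
delta_v = 94.2760 / 50
delta_v = 1.8855


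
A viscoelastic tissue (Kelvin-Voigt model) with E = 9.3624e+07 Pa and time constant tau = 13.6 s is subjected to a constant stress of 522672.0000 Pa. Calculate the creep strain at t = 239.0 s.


epsilon(t) = (sigma/E) * (1 - exp(-t/tau))
sigma/E = 522672.0000 / 9.3624e+07 = 0.0056
exp(-t/tau) = exp(-239.0 / 13.6) = 2.3330e-08
epsilon = 0.0056 * (1 - 2.3330e-08)
epsilon = 0.0056


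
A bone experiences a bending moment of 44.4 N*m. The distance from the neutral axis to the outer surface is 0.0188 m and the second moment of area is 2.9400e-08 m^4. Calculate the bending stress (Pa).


sigma = M * c / I
sigma = 44.4 * 0.0188 / 2.9400e-08
M * c = 0.8347
sigma = 2.8392e+07


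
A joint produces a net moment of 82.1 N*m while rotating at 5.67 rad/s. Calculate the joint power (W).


P = M * omega
P = 82.1 * 5.67
P = 465.5070


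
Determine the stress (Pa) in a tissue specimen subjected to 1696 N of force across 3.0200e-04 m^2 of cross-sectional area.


stress = F / A
stress = 1696 / 3.0200e-04
stress = 5.6159e+06


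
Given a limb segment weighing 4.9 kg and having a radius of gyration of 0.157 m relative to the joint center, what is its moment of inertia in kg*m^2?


I = m * k^2
I = 4.9 * 0.157^2
k^2 = 0.0246
I = 0.1208


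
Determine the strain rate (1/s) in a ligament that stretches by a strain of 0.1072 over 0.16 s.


strain_rate = delta_strain / delta_t
strain_rate = 0.1072 / 0.16
strain_rate = 0.6700


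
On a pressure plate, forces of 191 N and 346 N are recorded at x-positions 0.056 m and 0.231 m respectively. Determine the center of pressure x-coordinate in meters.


COP_x = (F1*x1 + F2*x2) / (F1 + F2)
COP_x = (191*0.056 + 346*0.231) / (191 + 346)
Numerator = 90.6220
Denominator = 537
COP_x = 0.1688


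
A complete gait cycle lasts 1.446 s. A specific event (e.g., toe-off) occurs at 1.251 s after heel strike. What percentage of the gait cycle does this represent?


pct = (event_time / cycle_time) * 100
pct = (1.251 / 1.446) * 100
ratio = 0.8651
pct = 86.5145


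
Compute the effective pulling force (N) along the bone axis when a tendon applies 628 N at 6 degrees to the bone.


F_eff = F_tendon * cos(theta)
theta = 6 deg = 0.1047 rad
cos(theta) = 0.9945
F_eff = 628 * 0.9945
F_eff = 624.5598


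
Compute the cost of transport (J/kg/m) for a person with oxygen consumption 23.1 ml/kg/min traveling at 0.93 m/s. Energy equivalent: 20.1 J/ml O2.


Power per kg = VO2 * 20.1 / 60
Power per kg = 23.1 * 20.1 / 60 = 7.7385 W/kg
Cost = power_per_kg / speed
Cost = 7.7385 / 0.93
Cost = 8.3210


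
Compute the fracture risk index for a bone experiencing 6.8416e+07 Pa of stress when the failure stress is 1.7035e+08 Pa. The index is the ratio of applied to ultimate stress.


FRI = applied / ultimate
FRI = 6.8416e+07 / 1.7035e+08
FRI = 0.4016


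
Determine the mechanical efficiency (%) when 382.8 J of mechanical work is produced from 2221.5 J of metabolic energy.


eta = (W_mech / E_meta) * 100
eta = (382.8 / 2221.5) * 100
ratio = 0.1723
eta = 17.2316


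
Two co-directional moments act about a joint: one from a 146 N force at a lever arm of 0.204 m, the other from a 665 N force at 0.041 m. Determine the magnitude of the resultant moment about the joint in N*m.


M = F1 * d1 + F2 * d2
M = 146 * 0.204 + 665 * 0.041
M = 29.7840 + 27.2650
M = 57.0490


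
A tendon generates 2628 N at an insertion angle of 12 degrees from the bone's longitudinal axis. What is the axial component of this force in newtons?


F_eff = F_tendon * cos(theta)
theta = 12 deg = 0.2094 rad
cos(theta) = 0.9781
F_eff = 2628 * 0.9781
F_eff = 2570.5719


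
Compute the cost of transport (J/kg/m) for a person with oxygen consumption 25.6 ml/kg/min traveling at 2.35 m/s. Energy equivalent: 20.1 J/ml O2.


Power per kg = VO2 * 20.1 / 60
Power per kg = 25.6 * 20.1 / 60 = 8.5760 W/kg
Cost = power_per_kg / speed
Cost = 8.5760 / 2.35
Cost = 3.6494


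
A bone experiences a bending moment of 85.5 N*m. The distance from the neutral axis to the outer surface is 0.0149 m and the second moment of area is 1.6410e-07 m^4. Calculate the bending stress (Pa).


sigma = M * c / I
sigma = 85.5 * 0.0149 / 1.6410e-07
M * c = 1.2739
sigma = 7.7633e+06


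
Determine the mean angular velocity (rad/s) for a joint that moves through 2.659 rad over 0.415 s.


omega = delta_theta / delta_t
omega = 2.659 / 0.415
omega = 6.4072


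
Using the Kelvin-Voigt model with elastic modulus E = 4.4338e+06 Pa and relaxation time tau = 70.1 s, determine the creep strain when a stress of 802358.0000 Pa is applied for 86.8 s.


epsilon(t) = (sigma/E) * (1 - exp(-t/tau))
sigma/E = 802358.0000 / 4.4338e+06 = 0.1810
exp(-t/tau) = exp(-86.8 / 70.1) = 0.2899
epsilon = 0.1810 * (1 - 0.2899)
epsilon = 0.1285


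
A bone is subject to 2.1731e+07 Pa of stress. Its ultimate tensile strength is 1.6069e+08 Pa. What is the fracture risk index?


FRI = applied / ultimate
FRI = 2.1731e+07 / 1.6069e+08
FRI = 0.1352


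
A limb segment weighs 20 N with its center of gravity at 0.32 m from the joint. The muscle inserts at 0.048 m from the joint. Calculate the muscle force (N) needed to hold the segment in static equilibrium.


F_muscle = W * d_load / d_muscle
F_muscle = 20 * 0.32 / 0.048
Numerator = 6.4000
F_muscle = 133.3333


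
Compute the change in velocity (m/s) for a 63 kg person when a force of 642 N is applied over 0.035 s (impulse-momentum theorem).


J = F * dt = 642 * 0.035 = 22.4700 N*s
delta_v = J / m
delta_v = 22.4700 / 63
delta_v = 0.3567


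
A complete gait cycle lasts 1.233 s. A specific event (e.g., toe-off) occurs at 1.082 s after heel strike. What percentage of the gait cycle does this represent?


pct = (event_time / cycle_time) * 100
pct = (1.082 / 1.233) * 100
ratio = 0.8775
pct = 87.7534


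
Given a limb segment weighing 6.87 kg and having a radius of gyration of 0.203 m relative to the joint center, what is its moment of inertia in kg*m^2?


I = m * k^2
I = 6.87 * 0.203^2
k^2 = 0.0412
I = 0.2831


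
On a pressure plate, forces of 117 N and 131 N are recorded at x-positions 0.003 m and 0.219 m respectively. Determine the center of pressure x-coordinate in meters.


COP_x = (F1*x1 + F2*x2) / (F1 + F2)
COP_x = (117*0.003 + 131*0.219) / (117 + 131)
Numerator = 29.0400
Denominator = 248
COP_x = 0.1171


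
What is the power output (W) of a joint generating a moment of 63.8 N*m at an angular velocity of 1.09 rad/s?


P = M * omega
P = 63.8 * 1.09
P = 69.5420


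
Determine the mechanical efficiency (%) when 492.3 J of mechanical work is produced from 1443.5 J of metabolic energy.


eta = (W_mech / E_meta) * 100
eta = (492.3 / 1443.5) * 100
ratio = 0.3410
eta = 34.1046


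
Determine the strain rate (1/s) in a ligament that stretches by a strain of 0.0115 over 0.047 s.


strain_rate = delta_strain / delta_t
strain_rate = 0.0115 / 0.047
strain_rate = 0.2447


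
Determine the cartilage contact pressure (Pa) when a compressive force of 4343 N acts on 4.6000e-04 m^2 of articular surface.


P = F / A
P = 4343 / 4.6000e-04
P = 9.4413e+06


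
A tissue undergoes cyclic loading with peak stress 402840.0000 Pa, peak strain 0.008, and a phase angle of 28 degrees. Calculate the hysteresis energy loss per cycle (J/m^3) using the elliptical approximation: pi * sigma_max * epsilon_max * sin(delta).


E_loss = pi * sigma_max * epsilon_max * sin(delta)
delta = 28 deg = 0.4887 rad
sin(delta) = 0.4695
E_loss = pi * 402840.0000 * 0.008 * 0.4695
E_loss = 4753.1524


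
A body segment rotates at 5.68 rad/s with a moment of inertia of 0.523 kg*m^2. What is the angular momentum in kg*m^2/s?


L = I * omega
L = 0.523 * 5.68
L = 2.9706


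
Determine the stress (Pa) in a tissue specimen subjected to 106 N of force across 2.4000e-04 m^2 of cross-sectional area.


stress = F / A
stress = 106 / 2.4000e-04
stress = 441666.6667


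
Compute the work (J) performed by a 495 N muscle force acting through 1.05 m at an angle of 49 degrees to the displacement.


W = F * d * cos(theta)
theta = 49 deg = 0.8552 rad
cos(theta) = 0.6561
W = 495 * 1.05 * 0.6561
W = 340.9867


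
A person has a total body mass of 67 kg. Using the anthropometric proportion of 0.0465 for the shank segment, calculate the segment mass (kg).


m_segment = body_mass * fraction
m_segment = 67 * 0.0465
m_segment = 3.1155


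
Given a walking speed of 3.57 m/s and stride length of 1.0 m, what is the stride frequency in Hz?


f = v / stride_length
f = 3.57 / 1.0
f = 3.5700


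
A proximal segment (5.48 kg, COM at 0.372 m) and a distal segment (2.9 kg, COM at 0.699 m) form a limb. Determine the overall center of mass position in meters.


COM = (m1*x1 + m2*x2) / (m1 + m2)
COM = (5.48*0.372 + 2.9*0.699) / (5.48 + 2.9)
Numerator = 4.0657
Denominator = 8.3800
COM = 0.4852


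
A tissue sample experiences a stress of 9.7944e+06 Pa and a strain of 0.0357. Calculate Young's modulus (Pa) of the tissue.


E = stress / strain
E = 9.7944e+06 / 0.0357
E = 2.7435e+08


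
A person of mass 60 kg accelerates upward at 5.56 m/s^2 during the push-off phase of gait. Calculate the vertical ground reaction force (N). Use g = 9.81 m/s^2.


GRF = m * (g + a)
GRF = 60 * (9.81 + 5.56)
GRF = 60 * 15.3700
GRF = 922.2000


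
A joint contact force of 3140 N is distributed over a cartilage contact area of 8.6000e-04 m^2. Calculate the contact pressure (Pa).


P = F / A
P = 3140 / 8.6000e-04
P = 3.6512e+06


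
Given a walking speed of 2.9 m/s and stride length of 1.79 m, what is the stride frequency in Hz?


f = v / stride_length
f = 2.9 / 1.79
f = 1.6201


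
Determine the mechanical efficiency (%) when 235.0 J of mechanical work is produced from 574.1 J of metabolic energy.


eta = (W_mech / E_meta) * 100
eta = (235.0 / 574.1) * 100
ratio = 0.4093
eta = 40.9336


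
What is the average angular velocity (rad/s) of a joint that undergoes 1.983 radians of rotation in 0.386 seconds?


omega = delta_theta / delta_t
omega = 1.983 / 0.386
omega = 5.1373


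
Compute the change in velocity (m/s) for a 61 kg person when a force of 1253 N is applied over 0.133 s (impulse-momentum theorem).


J = F * dt = 1253 * 0.133 = 166.6490 N*s
delta_v = J / m
delta_v = 166.6490 / 61
delta_v = 2.7320


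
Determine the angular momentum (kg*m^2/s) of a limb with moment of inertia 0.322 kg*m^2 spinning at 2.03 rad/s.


L = I * omega
L = 0.322 * 2.03
L = 0.6537


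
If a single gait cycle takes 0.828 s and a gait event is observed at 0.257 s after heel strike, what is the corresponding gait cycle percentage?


pct = (event_time / cycle_time) * 100
pct = (0.257 / 0.828) * 100
ratio = 0.3104
pct = 31.0386


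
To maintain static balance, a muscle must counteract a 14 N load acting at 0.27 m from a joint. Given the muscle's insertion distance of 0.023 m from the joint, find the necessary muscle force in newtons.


F_muscle = W * d_load / d_muscle
F_muscle = 14 * 0.27 / 0.023
Numerator = 3.7800
F_muscle = 164.3478


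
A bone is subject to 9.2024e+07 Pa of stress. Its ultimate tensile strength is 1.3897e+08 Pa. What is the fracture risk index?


FRI = applied / ultimate
FRI = 9.2024e+07 / 1.3897e+08
FRI = 0.6622


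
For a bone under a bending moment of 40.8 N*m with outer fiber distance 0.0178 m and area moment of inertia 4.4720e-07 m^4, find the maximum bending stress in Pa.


sigma = M * c / I
sigma = 40.8 * 0.0178 / 4.4720e-07
M * c = 0.7262
sigma = 1.6240e+06


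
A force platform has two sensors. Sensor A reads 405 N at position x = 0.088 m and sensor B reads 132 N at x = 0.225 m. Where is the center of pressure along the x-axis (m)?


COP_x = (F1*x1 + F2*x2) / (F1 + F2)
COP_x = (405*0.088 + 132*0.225) / (405 + 132)
Numerator = 65.3400
Denominator = 537
COP_x = 0.1217


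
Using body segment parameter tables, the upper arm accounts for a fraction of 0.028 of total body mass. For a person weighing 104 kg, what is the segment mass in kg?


m_segment = body_mass * fraction
m_segment = 104 * 0.028
m_segment = 2.9120


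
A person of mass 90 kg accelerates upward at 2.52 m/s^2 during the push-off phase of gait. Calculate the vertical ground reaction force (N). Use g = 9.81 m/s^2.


GRF = m * (g + a)
GRF = 90 * (9.81 + 2.52)
GRF = 90 * 12.3300
GRF = 1109.7000


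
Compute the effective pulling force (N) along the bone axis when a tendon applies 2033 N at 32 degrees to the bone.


F_eff = F_tendon * cos(theta)
theta = 32 deg = 0.5585 rad
cos(theta) = 0.8480
F_eff = 2033 * 0.8480
F_eff = 1724.0818


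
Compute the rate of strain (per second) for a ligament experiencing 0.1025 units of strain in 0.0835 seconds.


strain_rate = delta_strain / delta_t
strain_rate = 0.1025 / 0.0835
strain_rate = 1.2275


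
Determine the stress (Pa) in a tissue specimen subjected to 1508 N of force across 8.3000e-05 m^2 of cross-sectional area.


stress = F / A
stress = 1508 / 8.3000e-05
stress = 1.8169e+07


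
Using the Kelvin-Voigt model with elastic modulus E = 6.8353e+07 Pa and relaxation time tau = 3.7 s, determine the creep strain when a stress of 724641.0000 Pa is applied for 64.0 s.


epsilon(t) = (sigma/E) * (1 - exp(-t/tau))
sigma/E = 724641.0000 / 6.8353e+07 = 0.0106
exp(-t/tau) = exp(-64.0 / 3.7) = 3.0752e-08
epsilon = 0.0106 * (1 - 3.0752e-08)
epsilon = 0.0106


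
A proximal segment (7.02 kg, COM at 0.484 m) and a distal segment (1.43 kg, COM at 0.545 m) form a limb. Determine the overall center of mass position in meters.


COM = (m1*x1 + m2*x2) / (m1 + m2)
COM = (7.02*0.484 + 1.43*0.545) / (7.02 + 1.43)
Numerator = 4.1770
Denominator = 8.4500
COM = 0.4943


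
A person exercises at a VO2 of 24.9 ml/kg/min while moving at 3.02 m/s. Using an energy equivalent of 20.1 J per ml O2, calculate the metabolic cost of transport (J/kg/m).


Power per kg = VO2 * 20.1 / 60
Power per kg = 24.9 * 20.1 / 60 = 8.3415 W/kg
Cost = power_per_kg / speed
Cost = 8.3415 / 3.02
Cost = 2.7621


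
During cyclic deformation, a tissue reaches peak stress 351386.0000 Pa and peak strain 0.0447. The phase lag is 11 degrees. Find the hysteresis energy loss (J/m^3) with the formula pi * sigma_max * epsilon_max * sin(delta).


E_loss = pi * sigma_max * epsilon_max * sin(delta)
delta = 11 deg = 0.1920 rad
sin(delta) = 0.1908
E_loss = pi * 351386.0000 * 0.0447 * 0.1908
E_loss = 9415.4416


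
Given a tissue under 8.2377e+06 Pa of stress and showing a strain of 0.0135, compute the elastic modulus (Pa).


E = stress / strain
E = 8.2377e+06 / 0.0135
E = 6.1020e+08


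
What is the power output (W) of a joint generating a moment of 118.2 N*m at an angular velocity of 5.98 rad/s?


P = M * omega
P = 118.2 * 5.98
P = 706.8360


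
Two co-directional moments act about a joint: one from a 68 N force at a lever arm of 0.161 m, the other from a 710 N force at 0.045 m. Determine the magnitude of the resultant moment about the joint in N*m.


M = F1 * d1 + F2 * d2
M = 68 * 0.161 + 710 * 0.045
M = 10.9480 + 31.9500
M = 42.8980


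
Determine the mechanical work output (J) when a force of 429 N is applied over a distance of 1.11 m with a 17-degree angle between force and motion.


W = F * d * cos(theta)
theta = 17 deg = 0.2967 rad
cos(theta) = 0.9563
W = 429 * 1.11 * 0.9563
W = 455.3828


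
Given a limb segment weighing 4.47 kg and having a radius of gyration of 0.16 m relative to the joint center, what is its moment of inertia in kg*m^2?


I = m * k^2
I = 4.47 * 0.16^2
k^2 = 0.0256
I = 0.1144


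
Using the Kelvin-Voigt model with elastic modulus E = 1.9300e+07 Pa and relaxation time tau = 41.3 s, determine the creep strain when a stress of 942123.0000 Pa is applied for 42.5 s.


epsilon(t) = (sigma/E) * (1 - exp(-t/tau))
sigma/E = 942123.0000 / 1.9300e+07 = 0.0488
exp(-t/tau) = exp(-42.5 / 41.3) = 0.3573
epsilon = 0.0488 * (1 - 0.3573)
epsilon = 0.0314


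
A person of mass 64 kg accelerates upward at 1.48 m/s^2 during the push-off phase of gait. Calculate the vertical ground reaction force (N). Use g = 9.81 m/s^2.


GRF = m * (g + a)
GRF = 64 * (9.81 + 1.48)
GRF = 64 * 11.2900
GRF = 722.5600


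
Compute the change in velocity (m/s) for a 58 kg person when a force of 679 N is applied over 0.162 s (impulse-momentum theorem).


J = F * dt = 679 * 0.162 = 109.9980 N*s
delta_v = J / m
delta_v = 109.9980 / 58
delta_v = 1.8965


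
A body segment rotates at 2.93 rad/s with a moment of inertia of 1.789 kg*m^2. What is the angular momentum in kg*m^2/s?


L = I * omega
L = 1.789 * 2.93
L = 5.2418


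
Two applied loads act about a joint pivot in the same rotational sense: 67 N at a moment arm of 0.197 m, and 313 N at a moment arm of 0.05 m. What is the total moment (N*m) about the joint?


M = F1 * d1 + F2 * d2
M = 67 * 0.197 + 313 * 0.05
M = 13.1990 + 15.6500
M = 28.8490


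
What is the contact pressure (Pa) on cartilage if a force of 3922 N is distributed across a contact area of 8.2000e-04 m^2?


P = F / A
P = 3922 / 8.2000e-04
P = 4.7829e+06


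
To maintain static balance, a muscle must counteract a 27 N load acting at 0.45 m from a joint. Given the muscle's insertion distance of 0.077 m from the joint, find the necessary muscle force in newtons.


F_muscle = W * d_load / d_muscle
F_muscle = 27 * 0.45 / 0.077
Numerator = 12.1500
F_muscle = 157.7922


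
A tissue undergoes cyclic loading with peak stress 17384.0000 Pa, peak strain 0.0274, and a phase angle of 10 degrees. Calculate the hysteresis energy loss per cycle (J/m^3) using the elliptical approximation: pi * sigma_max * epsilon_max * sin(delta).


E_loss = pi * sigma_max * epsilon_max * sin(delta)
delta = 10 deg = 0.1745 rad
sin(delta) = 0.1736
E_loss = pi * 17384.0000 * 0.0274 * 0.1736
E_loss = 259.8486


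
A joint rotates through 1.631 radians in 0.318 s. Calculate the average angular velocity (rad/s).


omega = delta_theta / delta_t
omega = 1.631 / 0.318
omega = 5.1289


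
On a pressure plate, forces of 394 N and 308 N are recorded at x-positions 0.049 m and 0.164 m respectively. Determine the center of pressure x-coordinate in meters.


COP_x = (F1*x1 + F2*x2) / (F1 + F2)
COP_x = (394*0.049 + 308*0.164) / (394 + 308)
Numerator = 69.8180
Denominator = 702
COP_x = 0.0995


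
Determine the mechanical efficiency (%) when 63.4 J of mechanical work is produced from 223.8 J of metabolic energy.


eta = (W_mech / E_meta) * 100
eta = (63.4 / 223.8) * 100
ratio = 0.2833
eta = 28.3289


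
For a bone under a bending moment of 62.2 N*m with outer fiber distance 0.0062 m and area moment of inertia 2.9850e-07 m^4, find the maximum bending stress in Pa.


sigma = M * c / I
sigma = 62.2 * 0.0062 / 2.9850e-07
M * c = 0.3856
sigma = 1.2919e+06


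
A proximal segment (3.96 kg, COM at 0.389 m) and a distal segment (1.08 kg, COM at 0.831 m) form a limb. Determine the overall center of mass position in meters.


COM = (m1*x1 + m2*x2) / (m1 + m2)
COM = (3.96*0.389 + 1.08*0.831) / (3.96 + 1.08)
Numerator = 2.4379
Denominator = 5.0400
COM = 0.4837


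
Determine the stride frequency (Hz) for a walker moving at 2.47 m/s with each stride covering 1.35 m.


f = v / stride_length
f = 2.47 / 1.35
f = 1.8296


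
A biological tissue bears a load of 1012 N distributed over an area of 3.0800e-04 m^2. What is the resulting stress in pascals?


stress = F / A
stress = 1012 / 3.0800e-04
stress = 3.2857e+06


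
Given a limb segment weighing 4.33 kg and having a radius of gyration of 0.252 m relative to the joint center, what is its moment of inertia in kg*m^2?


I = m * k^2
I = 4.33 * 0.252^2
k^2 = 0.0635
I = 0.2750


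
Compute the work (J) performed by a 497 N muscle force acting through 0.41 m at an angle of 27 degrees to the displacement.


W = F * d * cos(theta)
theta = 27 deg = 0.4712 rad
cos(theta) = 0.8910
W = 497 * 0.41 * 0.8910
W = 181.5604


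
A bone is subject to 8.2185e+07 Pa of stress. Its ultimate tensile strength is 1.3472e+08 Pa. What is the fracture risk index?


FRI = applied / ultimate
FRI = 8.2185e+07 / 1.3472e+08
FRI = 0.6100


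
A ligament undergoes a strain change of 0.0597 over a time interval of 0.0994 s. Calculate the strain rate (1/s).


strain_rate = delta_strain / delta_t
strain_rate = 0.0597 / 0.0994
strain_rate = 0.6006


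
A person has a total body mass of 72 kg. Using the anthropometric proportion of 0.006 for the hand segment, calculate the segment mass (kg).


m_segment = body_mass * fraction
m_segment = 72 * 0.006
m_segment = 0.4320


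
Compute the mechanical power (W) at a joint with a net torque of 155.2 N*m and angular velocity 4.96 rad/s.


P = M * omega
P = 155.2 * 4.96
P = 769.7920


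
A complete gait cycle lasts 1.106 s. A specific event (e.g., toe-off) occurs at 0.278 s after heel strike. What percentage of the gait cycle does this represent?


pct = (event_time / cycle_time) * 100
pct = (0.278 / 1.106) * 100
ratio = 0.2514
pct = 25.1356


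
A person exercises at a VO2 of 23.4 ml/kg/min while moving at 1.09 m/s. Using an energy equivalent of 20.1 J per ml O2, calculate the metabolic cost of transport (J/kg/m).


Power per kg = VO2 * 20.1 / 60
Power per kg = 23.4 * 20.1 / 60 = 7.8390 W/kg
Cost = power_per_kg / speed
Cost = 7.8390 / 1.09
Cost = 7.1917


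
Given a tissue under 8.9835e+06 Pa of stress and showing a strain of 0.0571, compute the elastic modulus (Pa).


E = stress / strain
E = 8.9835e+06 / 0.0571
E = 1.5733e+08


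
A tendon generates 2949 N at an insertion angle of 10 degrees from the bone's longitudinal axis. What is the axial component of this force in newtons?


F_eff = F_tendon * cos(theta)
theta = 10 deg = 0.1745 rad
cos(theta) = 0.9848
F_eff = 2949 * 0.9848
F_eff = 2904.1981


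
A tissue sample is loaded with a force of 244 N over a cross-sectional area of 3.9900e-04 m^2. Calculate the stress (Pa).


stress = F / A
stress = 244 / 3.9900e-04
stress = 611528.8221


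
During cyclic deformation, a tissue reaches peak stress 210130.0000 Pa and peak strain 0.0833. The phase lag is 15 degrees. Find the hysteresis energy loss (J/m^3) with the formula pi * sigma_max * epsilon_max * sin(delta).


E_loss = pi * sigma_max * epsilon_max * sin(delta)
delta = 15 deg = 0.2618 rad
sin(delta) = 0.2588
E_loss = pi * 210130.0000 * 0.0833 * 0.2588
E_loss = 14232.4336


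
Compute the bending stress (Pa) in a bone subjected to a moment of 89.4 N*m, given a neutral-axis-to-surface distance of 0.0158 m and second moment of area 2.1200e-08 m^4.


sigma = M * c / I
sigma = 89.4 * 0.0158 / 2.1200e-08
M * c = 1.4125
sigma = 6.6628e+07


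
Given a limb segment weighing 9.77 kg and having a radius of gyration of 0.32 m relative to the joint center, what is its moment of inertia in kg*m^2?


I = m * k^2
I = 9.77 * 0.32^2
k^2 = 0.1024
I = 1.0004


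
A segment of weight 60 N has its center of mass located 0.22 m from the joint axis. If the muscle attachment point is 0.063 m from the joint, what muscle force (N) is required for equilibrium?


F_muscle = W * d_load / d_muscle
F_muscle = 60 * 0.22 / 0.063
Numerator = 13.2000
F_muscle = 209.5238


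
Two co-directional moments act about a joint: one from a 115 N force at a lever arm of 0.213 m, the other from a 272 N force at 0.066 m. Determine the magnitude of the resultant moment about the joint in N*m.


M = F1 * d1 + F2 * d2
M = 115 * 0.213 + 272 * 0.066
M = 24.4950 + 17.9520
M = 42.4470


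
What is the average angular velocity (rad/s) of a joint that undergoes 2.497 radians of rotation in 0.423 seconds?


omega = delta_theta / delta_t
omega = 2.497 / 0.423
omega = 5.9031


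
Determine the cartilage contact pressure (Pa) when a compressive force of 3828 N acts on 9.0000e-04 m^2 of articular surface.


P = F / A
P = 3828 / 9.0000e-04
P = 4.2533e+06


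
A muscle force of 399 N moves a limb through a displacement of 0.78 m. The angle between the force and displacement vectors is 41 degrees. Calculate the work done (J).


W = F * d * cos(theta)
theta = 41 deg = 0.7156 rad
cos(theta) = 0.7547
W = 399 * 0.78 * 0.7547
W = 234.8807


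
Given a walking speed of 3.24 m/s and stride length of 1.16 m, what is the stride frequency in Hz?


f = v / stride_length
f = 3.24 / 1.16
f = 2.7931


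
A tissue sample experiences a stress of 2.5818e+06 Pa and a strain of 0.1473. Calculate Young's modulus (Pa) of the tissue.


E = stress / strain
E = 2.5818e+06 / 0.1473
E = 1.7527e+07


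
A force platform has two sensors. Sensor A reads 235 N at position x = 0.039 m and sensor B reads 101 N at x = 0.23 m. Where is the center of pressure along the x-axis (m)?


COP_x = (F1*x1 + F2*x2) / (F1 + F2)
COP_x = (235*0.039 + 101*0.23) / (235 + 101)
Numerator = 32.3950
Denominator = 336
COP_x = 0.0964


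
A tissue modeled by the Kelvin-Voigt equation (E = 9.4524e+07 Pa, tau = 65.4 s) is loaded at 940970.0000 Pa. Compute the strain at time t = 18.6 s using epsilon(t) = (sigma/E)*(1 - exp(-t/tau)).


epsilon(t) = (sigma/E) * (1 - exp(-t/tau))
sigma/E = 940970.0000 / 9.4524e+07 = 0.0100
exp(-t/tau) = exp(-18.6 / 65.4) = 0.7525
epsilon = 0.0100 * (1 - 0.7525)
epsilon = 0.0025


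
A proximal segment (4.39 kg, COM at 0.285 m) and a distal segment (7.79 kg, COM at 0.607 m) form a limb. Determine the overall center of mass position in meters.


COM = (m1*x1 + m2*x2) / (m1 + m2)
COM = (4.39*0.285 + 7.79*0.607) / (4.39 + 7.79)
Numerator = 5.9797
Denominator = 12.1800
COM = 0.4909


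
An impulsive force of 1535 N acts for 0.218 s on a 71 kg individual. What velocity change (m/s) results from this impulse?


J = F * dt = 1535 * 0.218 = 334.6300 N*s
delta_v = J / m
delta_v = 334.6300 / 71
delta_v = 4.7131


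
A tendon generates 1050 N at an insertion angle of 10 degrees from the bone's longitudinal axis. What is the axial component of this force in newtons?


F_eff = F_tendon * cos(theta)
theta = 10 deg = 0.1745 rad
cos(theta) = 0.9848
F_eff = 1050 * 0.9848
F_eff = 1034.0481


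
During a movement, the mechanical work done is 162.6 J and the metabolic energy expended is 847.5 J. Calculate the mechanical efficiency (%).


eta = (W_mech / E_meta) * 100
eta = (162.6 / 847.5) * 100
ratio = 0.1919
eta = 19.1858


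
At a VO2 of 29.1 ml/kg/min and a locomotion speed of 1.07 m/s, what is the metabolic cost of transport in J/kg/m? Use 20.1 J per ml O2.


Power per kg = VO2 * 20.1 / 60
Power per kg = 29.1 * 20.1 / 60 = 9.7485 W/kg
Cost = power_per_kg / speed
Cost = 9.7485 / 1.07
Cost = 9.1107


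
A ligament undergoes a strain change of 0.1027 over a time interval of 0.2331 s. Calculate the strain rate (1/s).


strain_rate = delta_strain / delta_t
strain_rate = 0.1027 / 0.2331
strain_rate = 0.4406


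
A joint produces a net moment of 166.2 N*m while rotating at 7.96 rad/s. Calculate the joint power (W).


P = M * omega
P = 166.2 * 7.96
P = 1322.9520


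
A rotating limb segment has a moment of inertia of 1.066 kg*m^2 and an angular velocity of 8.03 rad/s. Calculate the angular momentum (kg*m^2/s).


L = I * omega
L = 1.066 * 8.03
L = 8.5600


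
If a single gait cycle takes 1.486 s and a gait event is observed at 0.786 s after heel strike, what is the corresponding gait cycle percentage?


pct = (event_time / cycle_time) * 100
pct = (0.786 / 1.486) * 100
ratio = 0.5289
pct = 52.8937


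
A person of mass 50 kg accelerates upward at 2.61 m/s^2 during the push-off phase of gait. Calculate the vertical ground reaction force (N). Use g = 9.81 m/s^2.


GRF = m * (g + a)
GRF = 50 * (9.81 + 2.61)
GRF = 50 * 12.4200
GRF = 621.0000


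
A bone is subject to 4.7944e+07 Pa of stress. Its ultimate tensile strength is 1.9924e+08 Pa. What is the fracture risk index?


FRI = applied / ultimate
FRI = 4.7944e+07 / 1.9924e+08
FRI = 0.2406


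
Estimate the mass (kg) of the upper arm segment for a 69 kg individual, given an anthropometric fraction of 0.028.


m_segment = body_mass * fraction
m_segment = 69 * 0.028
m_segment = 1.9320


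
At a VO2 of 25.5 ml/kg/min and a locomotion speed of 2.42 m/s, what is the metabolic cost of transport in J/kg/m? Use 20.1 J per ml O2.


Power per kg = VO2 * 20.1 / 60
Power per kg = 25.5 * 20.1 / 60 = 8.5425 W/kg
Cost = power_per_kg / speed
Cost = 8.5425 / 2.42
Cost = 3.5300


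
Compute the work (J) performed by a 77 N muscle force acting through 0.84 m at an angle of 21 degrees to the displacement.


W = F * d * cos(theta)
theta = 21 deg = 0.3665 rad
cos(theta) = 0.9336
W = 77 * 0.84 * 0.9336
W = 60.3840


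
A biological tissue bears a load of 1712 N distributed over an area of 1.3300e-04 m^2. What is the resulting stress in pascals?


stress = F / A
stress = 1712 / 1.3300e-04
stress = 1.2872e+07


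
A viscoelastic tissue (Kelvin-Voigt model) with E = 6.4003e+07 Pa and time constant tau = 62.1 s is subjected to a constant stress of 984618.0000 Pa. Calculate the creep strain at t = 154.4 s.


epsilon(t) = (sigma/E) * (1 - exp(-t/tau))
sigma/E = 984618.0000 / 6.4003e+07 = 0.0154
exp(-t/tau) = exp(-154.4 / 62.1) = 0.0832
epsilon = 0.0154 * (1 - 0.0832)
epsilon = 0.0141


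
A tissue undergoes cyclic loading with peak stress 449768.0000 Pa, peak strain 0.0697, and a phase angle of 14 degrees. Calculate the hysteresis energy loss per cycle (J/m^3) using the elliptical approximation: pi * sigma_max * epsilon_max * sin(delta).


E_loss = pi * sigma_max * epsilon_max * sin(delta)
delta = 14 deg = 0.2443 rad
sin(delta) = 0.2419
E_loss = pi * 449768.0000 * 0.0697 * 0.2419
E_loss = 23825.7390


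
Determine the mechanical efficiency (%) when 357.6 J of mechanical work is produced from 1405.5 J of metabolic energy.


eta = (W_mech / E_meta) * 100
eta = (357.6 / 1405.5) * 100
ratio = 0.2544
eta = 25.4429


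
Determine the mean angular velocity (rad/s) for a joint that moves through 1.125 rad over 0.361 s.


omega = delta_theta / delta_t
omega = 1.125 / 0.361
omega = 3.1163


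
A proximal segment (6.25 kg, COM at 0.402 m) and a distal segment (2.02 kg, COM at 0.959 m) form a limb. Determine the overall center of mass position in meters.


COM = (m1*x1 + m2*x2) / (m1 + m2)
COM = (6.25*0.402 + 2.02*0.959) / (6.25 + 2.02)
Numerator = 4.4497
Denominator = 8.2700
COM = 0.5381


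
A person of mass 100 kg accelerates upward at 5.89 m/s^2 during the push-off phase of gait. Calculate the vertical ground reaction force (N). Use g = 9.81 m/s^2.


GRF = m * (g + a)
GRF = 100 * (9.81 + 5.89)
GRF = 100 * 15.7000
GRF = 1570.0000


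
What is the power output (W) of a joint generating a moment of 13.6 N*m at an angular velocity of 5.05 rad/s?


P = M * omega
P = 13.6 * 5.05
P = 68.6800


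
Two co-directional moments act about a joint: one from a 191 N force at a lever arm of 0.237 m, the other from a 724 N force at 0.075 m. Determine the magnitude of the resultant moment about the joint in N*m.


M = F1 * d1 + F2 * d2
M = 191 * 0.237 + 724 * 0.075
M = 45.2670 + 54.3000
M = 99.5670


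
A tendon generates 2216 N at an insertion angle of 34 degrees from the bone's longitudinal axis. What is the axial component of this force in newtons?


F_eff = F_tendon * cos(theta)
theta = 34 deg = 0.5934 rad
cos(theta) = 0.8290
F_eff = 2216 * 0.8290
F_eff = 1837.1473


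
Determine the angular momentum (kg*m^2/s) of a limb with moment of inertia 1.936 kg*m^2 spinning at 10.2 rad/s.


L = I * omega
L = 1.936 * 10.2
L = 19.7472


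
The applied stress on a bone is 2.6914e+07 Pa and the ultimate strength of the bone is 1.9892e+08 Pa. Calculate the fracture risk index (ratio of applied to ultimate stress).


FRI = applied / ultimate
FRI = 2.6914e+07 / 1.9892e+08
FRI = 0.1353


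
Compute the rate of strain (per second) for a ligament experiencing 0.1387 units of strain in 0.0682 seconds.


strain_rate = delta_strain / delta_t
strain_rate = 0.1387 / 0.0682
strain_rate = 2.0337


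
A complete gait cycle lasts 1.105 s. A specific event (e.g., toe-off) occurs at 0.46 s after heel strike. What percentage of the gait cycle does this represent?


pct = (event_time / cycle_time) * 100
pct = (0.46 / 1.105) * 100
ratio = 0.4163
pct = 41.6290


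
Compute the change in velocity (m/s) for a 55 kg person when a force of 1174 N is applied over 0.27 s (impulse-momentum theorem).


J = F * dt = 1174 * 0.27 = 316.9800 N*s
delta_v = J / m
delta_v = 316.9800 / 55
delta_v = 5.7633


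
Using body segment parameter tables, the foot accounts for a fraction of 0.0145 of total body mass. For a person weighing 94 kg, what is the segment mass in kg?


m_segment = body_mass * fraction
m_segment = 94 * 0.0145
m_segment = 1.3630


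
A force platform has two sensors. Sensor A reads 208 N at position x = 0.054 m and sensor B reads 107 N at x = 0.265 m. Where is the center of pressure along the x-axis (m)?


COP_x = (F1*x1 + F2*x2) / (F1 + F2)
COP_x = (208*0.054 + 107*0.265) / (208 + 107)
Numerator = 39.5870
Denominator = 315
COP_x = 0.1257


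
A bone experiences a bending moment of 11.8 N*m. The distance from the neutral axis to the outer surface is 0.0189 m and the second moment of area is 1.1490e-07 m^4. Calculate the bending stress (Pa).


sigma = M * c / I
sigma = 11.8 * 0.0189 / 1.1490e-07
M * c = 0.2230
sigma = 1.9410e+06


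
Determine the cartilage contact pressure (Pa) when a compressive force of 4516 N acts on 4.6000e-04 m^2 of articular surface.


P = F / A
P = 4516 / 4.6000e-04
P = 9.8174e+06


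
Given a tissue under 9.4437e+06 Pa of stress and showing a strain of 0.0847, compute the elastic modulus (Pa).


E = stress / strain
E = 9.4437e+06 / 0.0847
E = 1.1150e+08


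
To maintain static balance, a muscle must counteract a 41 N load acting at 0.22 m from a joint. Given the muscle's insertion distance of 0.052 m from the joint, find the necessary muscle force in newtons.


F_muscle = W * d_load / d_muscle
F_muscle = 41 * 0.22 / 0.052
Numerator = 9.0200
F_muscle = 173.4615


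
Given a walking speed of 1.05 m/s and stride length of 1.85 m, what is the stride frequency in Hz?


f = v / stride_length
f = 1.05 / 1.85
f = 0.5676


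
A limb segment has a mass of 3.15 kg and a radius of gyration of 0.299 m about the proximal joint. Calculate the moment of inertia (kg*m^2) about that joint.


I = m * k^2
I = 3.15 * 0.299^2
k^2 = 0.0894
I = 0.2816


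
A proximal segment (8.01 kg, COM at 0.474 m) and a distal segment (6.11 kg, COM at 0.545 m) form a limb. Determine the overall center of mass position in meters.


COM = (m1*x1 + m2*x2) / (m1 + m2)
COM = (8.01*0.474 + 6.11*0.545) / (8.01 + 6.11)
Numerator = 7.1267
Denominator = 14.1200
COM = 0.5047
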